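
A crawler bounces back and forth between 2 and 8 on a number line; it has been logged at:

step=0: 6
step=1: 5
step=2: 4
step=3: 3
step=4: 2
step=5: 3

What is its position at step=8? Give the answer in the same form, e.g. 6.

The value travels 1 per step and bounces off the walls at 2 and 8.
  step 6: 3 → 4
  step 7: 4 → 5
  step 8: 5 → 6

6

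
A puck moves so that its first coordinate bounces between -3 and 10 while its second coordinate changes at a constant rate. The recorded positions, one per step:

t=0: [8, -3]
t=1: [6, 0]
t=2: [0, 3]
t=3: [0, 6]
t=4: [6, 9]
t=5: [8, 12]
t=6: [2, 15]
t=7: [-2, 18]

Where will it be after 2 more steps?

[10, 24]

The first coordinate travels 6 per step and bounces off the walls at -3 and 10.
  step 8: -2 → 4
  step 9: 4 → 10
The second coordinate changes by +3 each step: at step 9 it is 24.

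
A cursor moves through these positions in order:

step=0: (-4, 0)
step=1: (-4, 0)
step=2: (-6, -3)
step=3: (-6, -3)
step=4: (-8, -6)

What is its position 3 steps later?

Step-to-step displacements: (+0, +0), (-2, -3), (+0, +0), (-2, -3) — a repeating cycle of length 2.
step 5: apply (+0, +0) → (-8, -6)
step 6: apply (-2, -3) → (-10, -9)
step 7: apply (+0, +0) → (-10, -9)

(-10, -9)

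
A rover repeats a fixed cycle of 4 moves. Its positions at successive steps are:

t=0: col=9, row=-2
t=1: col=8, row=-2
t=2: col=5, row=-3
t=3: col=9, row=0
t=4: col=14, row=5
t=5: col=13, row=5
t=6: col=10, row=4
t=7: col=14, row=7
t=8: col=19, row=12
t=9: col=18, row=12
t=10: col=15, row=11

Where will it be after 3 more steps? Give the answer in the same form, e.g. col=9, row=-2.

Step-to-step displacements: (-1, +0), (-3, -1), (+4, +3), (+5, +5), (-1, +0), (-3, -1), (+4, +3), (+5, +5), (-1, +0), (-3, -1) — a repeating cycle of length 4.
step 11: apply (+4, +3) → col=19, row=14
step 12: apply (+5, +5) → col=24, row=19
step 13: apply (-1, +0) → col=23, row=19

col=23, row=19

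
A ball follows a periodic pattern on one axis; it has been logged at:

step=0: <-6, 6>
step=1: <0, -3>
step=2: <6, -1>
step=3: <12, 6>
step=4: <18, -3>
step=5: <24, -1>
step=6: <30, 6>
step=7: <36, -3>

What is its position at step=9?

The first coordinate changes by +6 each step, so at step 9 it is -6 + 9·(6) = 48.
The second coordinate repeats the cycle [6, -3, -1] with period 3; step 9 mod 3 = 0, giving 6.

<48, 6>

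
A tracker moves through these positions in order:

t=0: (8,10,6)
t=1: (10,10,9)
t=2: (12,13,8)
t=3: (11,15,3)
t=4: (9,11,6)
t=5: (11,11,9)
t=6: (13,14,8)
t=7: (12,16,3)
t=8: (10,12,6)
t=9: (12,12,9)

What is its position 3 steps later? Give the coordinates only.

Step-to-step displacements: (+2,+0,+3), (+2,+3,-1), (-1,+2,-5), (-2,-4,+3), (+2,+0,+3), (+2,+3,-1), (-1,+2,-5), (-2,-4,+3), (+2,+0,+3) — a repeating cycle of length 4.
step 10: apply (+2,+3,-1) → (14,15,8)
step 11: apply (-1,+2,-5) → (13,17,3)
step 12: apply (-2,-4,+3) → (11,13,6)

(11,13,6)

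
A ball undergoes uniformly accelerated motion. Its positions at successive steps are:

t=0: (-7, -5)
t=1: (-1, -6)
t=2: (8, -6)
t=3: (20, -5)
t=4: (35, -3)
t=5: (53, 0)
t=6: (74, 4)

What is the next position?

(98, 9)

Successive displacements: (+6, -1), (+9, +0), (+12, +1), (+15, +2), (+18, +3), (+21, +4) — each changes by (+3, +1).
step 7: (74, 4) + (+24, +5) → (98, 9)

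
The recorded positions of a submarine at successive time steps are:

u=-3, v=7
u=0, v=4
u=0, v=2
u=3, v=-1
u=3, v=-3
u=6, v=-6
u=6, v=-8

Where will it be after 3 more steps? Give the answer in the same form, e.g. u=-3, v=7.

Differencing gives (+3,-3), (+0,-2), (+3,-3), (+0,-2), (+3,-3), (+0,-2). This is the pattern (+3,-3), (+0,-2) repeated.
step 7: apply (+3,-3) → u=9, v=-11
step 8: apply (+0,-2) → u=9, v=-13
step 9: apply (+3,-3) → u=12, v=-16

u=12, v=-16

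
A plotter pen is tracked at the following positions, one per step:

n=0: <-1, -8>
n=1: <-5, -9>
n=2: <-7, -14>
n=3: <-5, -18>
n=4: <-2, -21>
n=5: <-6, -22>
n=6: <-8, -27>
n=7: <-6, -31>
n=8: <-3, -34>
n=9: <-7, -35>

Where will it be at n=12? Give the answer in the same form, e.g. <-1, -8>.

<-4, -47>

The moves between consecutive positions are <-4, -1>, <-2, -5>, <+2, -4>, <+3, -3>, <-4, -1>, <-2, -5>, <+2, -4>, <+3, -3>, <-4, -1>; they repeat the 4-cycle [<-4, -1>, <-2, -5>, <+2, -4>, <+3, -3>].
step 10: apply <-2, -5> → <-9, -40>
step 11: apply <+2, -4> → <-7, -44>
step 12: apply <+3, -3> → <-4, -47>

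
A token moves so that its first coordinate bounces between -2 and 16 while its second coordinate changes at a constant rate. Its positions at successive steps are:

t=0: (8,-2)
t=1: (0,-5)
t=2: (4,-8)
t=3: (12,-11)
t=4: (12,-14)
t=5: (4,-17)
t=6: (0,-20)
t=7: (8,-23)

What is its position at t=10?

(0,-32)

The first coordinate reflects between -2 and 16, moving 8 per step.
  step 8: 8 → 16
  step 9: 16 → 8
  step 10: 8 → 0
The second coordinate changes by -3 each step: at step 10 it is -32.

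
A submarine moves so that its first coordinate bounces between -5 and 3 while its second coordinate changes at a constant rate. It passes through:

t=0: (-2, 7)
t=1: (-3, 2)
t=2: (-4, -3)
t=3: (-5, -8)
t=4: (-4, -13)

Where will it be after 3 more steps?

(-1, -28)

The first coordinate reflects between -5 and 3, moving 1 per step.
  step 5: -4 → -3
  step 6: -3 → -2
  step 7: -2 → -1
The second coordinate changes by -5 each step: at step 7 it is -28.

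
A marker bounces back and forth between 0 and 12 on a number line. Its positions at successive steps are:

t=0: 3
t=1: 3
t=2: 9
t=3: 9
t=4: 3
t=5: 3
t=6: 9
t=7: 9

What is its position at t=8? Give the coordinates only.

3

The value reflects between 0 and 12, moving 6 per step.
  step 8: 9 → 3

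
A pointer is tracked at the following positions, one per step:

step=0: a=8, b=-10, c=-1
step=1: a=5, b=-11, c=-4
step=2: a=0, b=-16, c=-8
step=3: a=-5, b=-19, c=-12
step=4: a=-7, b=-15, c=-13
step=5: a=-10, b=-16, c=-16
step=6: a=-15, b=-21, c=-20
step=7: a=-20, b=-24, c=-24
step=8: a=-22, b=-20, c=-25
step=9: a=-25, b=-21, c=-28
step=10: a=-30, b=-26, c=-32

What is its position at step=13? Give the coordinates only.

Step-to-step displacements: (-3, -1, -3), (-5, -5, -4), (-5, -3, -4), (-2, +4, -1), (-3, -1, -3), (-5, -5, -4), (-5, -3, -4), (-2, +4, -1), (-3, -1, -3), (-5, -5, -4) — a repeating cycle of length 4.
step 11: apply (-5, -3, -4) → a=-35, b=-29, c=-36
step 12: apply (-2, +4, -1) → a=-37, b=-25, c=-37
step 13: apply (-3, -1, -3) → a=-40, b=-26, c=-40

a=-40, b=-26, c=-40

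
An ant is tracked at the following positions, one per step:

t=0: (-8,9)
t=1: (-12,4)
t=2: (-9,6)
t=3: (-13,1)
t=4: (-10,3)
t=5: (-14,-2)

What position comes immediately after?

The moves between consecutive positions are (-4,-5), (+3,+2), (-4,-5), (+3,+2), (-4,-5); they repeat the 2-cycle [(-4,-5), (+3,+2)].
step 6: apply (+3,+2) → (-11,0)

(-11,0)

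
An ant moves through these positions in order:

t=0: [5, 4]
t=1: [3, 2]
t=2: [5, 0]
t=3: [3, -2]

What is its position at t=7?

First: cycles through 5, 3 every 2 steps. Step 7 lands at position 1 of the cycle → 3.
Second: linear, -2 per step → -10 at step 7.

[3, -10]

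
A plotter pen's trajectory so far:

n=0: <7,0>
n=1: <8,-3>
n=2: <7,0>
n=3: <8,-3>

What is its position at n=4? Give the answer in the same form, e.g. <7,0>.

<7,0>

Consecutive displacements <+1,-3>, <-1,+3>, <+1,-3> scale by a factor of -1 each step.
step 4: <8,-3> + <-1,+3> → <7,0>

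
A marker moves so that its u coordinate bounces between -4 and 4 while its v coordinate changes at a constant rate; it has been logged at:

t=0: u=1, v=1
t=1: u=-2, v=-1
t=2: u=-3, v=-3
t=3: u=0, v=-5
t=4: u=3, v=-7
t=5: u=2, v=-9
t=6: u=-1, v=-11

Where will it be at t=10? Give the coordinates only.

u=3, v=-19

The u coordinate reflects between -4 and 4, moving 3 per step.
  step 7: -1 → -4
  step 8: -4 → -1
  step 9: -1 → 2
  step 10: 2 → 3
The v coordinate changes by -2 each step: at step 10 it is -19.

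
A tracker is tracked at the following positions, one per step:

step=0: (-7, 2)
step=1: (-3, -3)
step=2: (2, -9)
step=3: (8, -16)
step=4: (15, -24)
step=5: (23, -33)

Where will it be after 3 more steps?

Taking differences between consecutive positions: (+4, -5), (+5, -6), (+6, -7), (+7, -8), (+8, -9). These grow by (+1, -1) each step.
step 6: (23, -33) + (+9, -10) → (32, -43)
step 7: (32, -43) + (+10, -11) → (42, -54)
step 8: (42, -54) + (+11, -12) → (53, -66)

(53, -66)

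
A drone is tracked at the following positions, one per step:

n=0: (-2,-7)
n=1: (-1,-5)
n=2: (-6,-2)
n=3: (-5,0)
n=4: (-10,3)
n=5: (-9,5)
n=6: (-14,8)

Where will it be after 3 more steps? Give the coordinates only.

(-17,15)

The moves between consecutive positions are (+1,+2), (-5,+3), (+1,+2), (-5,+3), (+1,+2), (-5,+3); they repeat the 2-cycle [(+1,+2), (-5,+3)].
step 7: apply (+1,+2) → (-13,10)
step 8: apply (-5,+3) → (-18,13)
step 9: apply (+1,+2) → (-17,15)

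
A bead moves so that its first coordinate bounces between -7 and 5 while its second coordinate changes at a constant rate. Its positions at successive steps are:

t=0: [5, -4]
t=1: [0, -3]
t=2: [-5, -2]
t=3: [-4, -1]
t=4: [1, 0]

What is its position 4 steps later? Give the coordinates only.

[-3, 4]

The first coordinate travels 5 per step and bounces off the walls at -7 and 5.
  step 5: 1 → 4
  step 6: 4 → -1
  step 7: -1 → -6
  step 8: -6 → -3
The second coordinate changes by +1 each step: at step 8 it is 4.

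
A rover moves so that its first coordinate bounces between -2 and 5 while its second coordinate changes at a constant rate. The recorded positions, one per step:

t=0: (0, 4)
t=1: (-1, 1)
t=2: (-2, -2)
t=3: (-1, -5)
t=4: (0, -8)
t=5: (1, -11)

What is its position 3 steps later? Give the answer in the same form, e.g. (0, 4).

The first coordinate travels 1 per step and bounces off the walls at -2 and 5.
  step 6: 1 → 2
  step 7: 2 → 3
  step 8: 3 → 4
The second coordinate changes by -3 each step: at step 8 it is -20.

(4, -20)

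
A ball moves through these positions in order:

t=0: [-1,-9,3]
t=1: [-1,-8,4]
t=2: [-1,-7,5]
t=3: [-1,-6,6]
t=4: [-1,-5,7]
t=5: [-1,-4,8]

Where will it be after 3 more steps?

[-1,-1,11]

The position changes by [+0,+1,+1] every step.
step 6: [-1,-4,8] + [+0,+1,+1] → [-1,-3,9]
step 7: [-1,-3,9] + [+0,+1,+1] → [-1,-2,10]
step 8: [-1,-2,10] + [+0,+1,+1] → [-1,-1,11]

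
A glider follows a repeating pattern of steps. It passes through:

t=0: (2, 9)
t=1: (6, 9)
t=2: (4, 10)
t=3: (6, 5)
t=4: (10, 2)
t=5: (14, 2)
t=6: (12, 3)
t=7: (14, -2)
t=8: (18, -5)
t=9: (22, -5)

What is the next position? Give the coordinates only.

(20, -4)

Step-to-step displacements: (+4, +0), (-2, +1), (+2, -5), (+4, -3), (+4, +0), (-2, +1), (+2, -5), (+4, -3), (+4, +0) — a repeating cycle of length 4.
step 10: apply (-2, +1) → (20, -4)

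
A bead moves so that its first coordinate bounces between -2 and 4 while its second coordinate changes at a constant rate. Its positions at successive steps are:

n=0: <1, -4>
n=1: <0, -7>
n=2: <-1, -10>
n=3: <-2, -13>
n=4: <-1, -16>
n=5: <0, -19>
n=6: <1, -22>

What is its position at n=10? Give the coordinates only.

<3, -34>

The first coordinate reflects between -2 and 4, moving 1 per step.
  step 7: 1 → 2
  step 8: 2 → 3
  step 9: 3 → 4
  step 10: 4 → 3
The second coordinate changes by -3 each step: at step 10 it is -34.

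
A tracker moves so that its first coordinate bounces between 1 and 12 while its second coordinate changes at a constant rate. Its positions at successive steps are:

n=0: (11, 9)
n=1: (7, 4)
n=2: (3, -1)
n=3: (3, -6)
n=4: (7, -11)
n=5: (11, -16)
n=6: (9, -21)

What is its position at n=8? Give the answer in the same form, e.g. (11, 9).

(1, -31)

The first coordinate reflects between 1 and 12, moving 4 per step.
  step 7: 9 → 5
  step 8: 5 → 1
The second coordinate changes by -5 each step: at step 8 it is -31.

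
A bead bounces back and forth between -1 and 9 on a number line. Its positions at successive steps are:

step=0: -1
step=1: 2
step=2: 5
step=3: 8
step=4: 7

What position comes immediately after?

4

The value reflects between -1 and 9, moving 3 per step.
  step 5: 7 → 4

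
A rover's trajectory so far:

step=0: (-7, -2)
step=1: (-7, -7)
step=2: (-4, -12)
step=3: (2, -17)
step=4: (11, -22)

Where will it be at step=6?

First differences are (+0, -5), (+3, -5), (+6, -5), (+9, -5); their common second difference is (+3, +0) (constant acceleration).
step 5: (11, -22) + (+12, -5) → (23, -27)
step 6: (23, -27) + (+15, -5) → (38, -32)

(38, -32)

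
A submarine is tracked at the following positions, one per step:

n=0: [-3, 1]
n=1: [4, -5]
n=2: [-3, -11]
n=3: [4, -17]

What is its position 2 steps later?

[4, -29]

First: cycles through -3, 4 every 2 steps. Step 5 lands at position 1 of the cycle → 4.
Second: linear, -6 per step → -29 at step 5.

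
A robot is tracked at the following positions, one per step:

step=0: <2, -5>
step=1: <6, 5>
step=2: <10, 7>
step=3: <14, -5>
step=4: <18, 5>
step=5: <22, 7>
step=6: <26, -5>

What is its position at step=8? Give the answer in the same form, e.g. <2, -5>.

<34, 7>

The first coordinate changes by +4 each step, so at step 8 it is 2 + 8·(4) = 34.
The second coordinate repeats the cycle [-5, 5, 7] with period 3; step 8 mod 3 = 2, giving 7.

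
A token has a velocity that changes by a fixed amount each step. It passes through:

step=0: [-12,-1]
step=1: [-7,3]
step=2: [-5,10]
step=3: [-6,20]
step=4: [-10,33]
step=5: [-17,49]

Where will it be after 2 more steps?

[-40,90]

First differences are [+5,+4], [+2,+7], [-1,+10], [-4,+13], [-7,+16]; their common second difference is [-3,+3] (constant acceleration).
step 6: [-17,49] + [-10,+19] → [-27,68]
step 7: [-27,68] + [-13,+22] → [-40,90]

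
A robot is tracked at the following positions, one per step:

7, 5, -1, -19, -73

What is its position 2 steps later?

The jumps are -2, -6, -18, -54 — a geometric progression with ratio 3.
step 5: -73 − 162 → -235
step 6: -235 − 486 → -721

-721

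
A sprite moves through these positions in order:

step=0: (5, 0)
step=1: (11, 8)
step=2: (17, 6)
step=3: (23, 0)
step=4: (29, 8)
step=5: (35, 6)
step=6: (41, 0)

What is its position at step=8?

The first coordinate changes by +6 each step, so at step 8 it is 5 + 8·(6) = 53.
The second coordinate repeats the cycle [0, 8, 6] with period 3; step 8 mod 3 = 2, giving 6.

(53, 6)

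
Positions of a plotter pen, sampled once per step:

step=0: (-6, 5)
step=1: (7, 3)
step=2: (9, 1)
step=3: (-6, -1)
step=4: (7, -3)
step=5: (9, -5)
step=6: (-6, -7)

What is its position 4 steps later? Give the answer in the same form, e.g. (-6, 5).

The first coordinate repeats the cycle [-6, 7, 9] with period 3; step 10 mod 3 = 1, giving 7.
The second coordinate changes by -2 each step, so at step 10 it is 5 + 10·(-2) = -15.

(7, -15)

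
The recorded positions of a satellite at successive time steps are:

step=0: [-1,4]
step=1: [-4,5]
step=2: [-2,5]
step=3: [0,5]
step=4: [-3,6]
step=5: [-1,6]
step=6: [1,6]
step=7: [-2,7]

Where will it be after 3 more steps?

Differencing gives [-3,+1], [+2,+0], [+2,+0], [-3,+1], [+2,+0], [+2,+0], [-3,+1]. This is the pattern [-3,+1], [+2,+0], [+2,+0] repeated.
step 8: apply [+2,+0] → [0,7]
step 9: apply [+2,+0] → [2,7]
step 10: apply [-3,+1] → [-1,8]

[-1,8]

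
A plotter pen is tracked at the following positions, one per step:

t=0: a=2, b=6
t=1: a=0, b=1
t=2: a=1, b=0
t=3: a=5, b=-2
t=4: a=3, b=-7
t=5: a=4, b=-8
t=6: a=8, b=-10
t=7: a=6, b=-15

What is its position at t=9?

a=11, b=-18

Differencing gives (-2,-5), (+1,-1), (+4,-2), (-2,-5), (+1,-1), (+4,-2), (-2,-5). This is the pattern (-2,-5), (+1,-1), (+4,-2) repeated.
step 8: apply (+1,-1) → a=7, b=-16
step 9: apply (+4,-2) → a=11, b=-18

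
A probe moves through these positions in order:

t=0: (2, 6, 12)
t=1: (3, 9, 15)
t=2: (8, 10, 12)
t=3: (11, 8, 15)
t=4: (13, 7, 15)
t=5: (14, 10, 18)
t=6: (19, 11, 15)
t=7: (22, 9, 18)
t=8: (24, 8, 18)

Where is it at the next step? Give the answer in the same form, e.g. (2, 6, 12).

Differencing gives (+1, +3, +3), (+5, +1, -3), (+3, -2, +3), (+2, -1, +0), (+1, +3, +3), (+5, +1, -3), (+3, -2, +3), (+2, -1, +0). This is the pattern (+1, +3, +3), (+5, +1, -3), (+3, -2, +3), (+2, -1, +0) repeated.
step 9: apply (+1, +3, +3) → (25, 11, 21)

(25, 11, 21)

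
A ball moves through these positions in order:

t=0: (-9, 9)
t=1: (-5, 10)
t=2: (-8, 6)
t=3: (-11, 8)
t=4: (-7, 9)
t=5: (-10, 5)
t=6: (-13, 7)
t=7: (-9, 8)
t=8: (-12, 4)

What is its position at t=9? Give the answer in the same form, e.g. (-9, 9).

(-15, 6)

The moves between consecutive positions are (+4, +1), (-3, -4), (-3, +2), (+4, +1), (-3, -4), (-3, +2), (+4, +1), (-3, -4); they repeat the 3-cycle [(+4, +1), (-3, -4), (-3, +2)].
step 9: apply (-3, +2) → (-15, 6)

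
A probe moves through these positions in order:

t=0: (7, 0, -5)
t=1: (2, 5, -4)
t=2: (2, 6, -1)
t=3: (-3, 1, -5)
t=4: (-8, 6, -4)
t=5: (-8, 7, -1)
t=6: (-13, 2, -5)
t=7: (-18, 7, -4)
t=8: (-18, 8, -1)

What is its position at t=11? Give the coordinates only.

(-28, 9, -1)

The moves between consecutive positions are (-5, +5, +1), (+0, +1, +3), (-5, -5, -4), (-5, +5, +1), (+0, +1, +3), (-5, -5, -4), (-5, +5, +1), (+0, +1, +3); they repeat the 3-cycle [(-5, +5, +1), (+0, +1, +3), (-5, -5, -4)].
step 9: apply (-5, -5, -4) → (-23, 3, -5)
step 10: apply (-5, +5, +1) → (-28, 8, -4)
step 11: apply (+0, +1, +3) → (-28, 9, -1)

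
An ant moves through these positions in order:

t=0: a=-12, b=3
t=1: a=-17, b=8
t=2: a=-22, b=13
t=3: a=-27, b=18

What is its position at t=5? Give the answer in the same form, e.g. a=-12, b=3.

Constant displacement of (-5, +5) per step.
step 4: a=-27, b=18 + (-5, +5) → a=-32, b=23
step 5: a=-32, b=23 + (-5, +5) → a=-37, b=28

a=-37, b=28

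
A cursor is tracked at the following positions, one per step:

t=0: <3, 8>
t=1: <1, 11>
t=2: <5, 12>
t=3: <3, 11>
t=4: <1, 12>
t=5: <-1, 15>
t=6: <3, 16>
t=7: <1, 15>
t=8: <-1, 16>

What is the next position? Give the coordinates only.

<-3, 19>

The moves between consecutive positions are <-2, +3>, <+4, +1>, <-2, -1>, <-2, +1>, <-2, +3>, <+4, +1>, <-2, -1>, <-2, +1>; they repeat the 4-cycle [<-2, +3>, <+4, +1>, <-2, -1>, <-2, +1>].
step 9: apply <-2, +3> → <-3, 19>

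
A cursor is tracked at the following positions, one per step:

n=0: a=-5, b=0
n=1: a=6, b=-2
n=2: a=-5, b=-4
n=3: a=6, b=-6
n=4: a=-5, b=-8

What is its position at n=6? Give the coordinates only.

a=-5, b=-12

The a coordinate repeats the cycle [-5, 6] with period 2; step 6 mod 2 = 0, giving -5.
The b coordinate changes by -2 each step, so at step 6 it is 0 + 6·(-2) = -12.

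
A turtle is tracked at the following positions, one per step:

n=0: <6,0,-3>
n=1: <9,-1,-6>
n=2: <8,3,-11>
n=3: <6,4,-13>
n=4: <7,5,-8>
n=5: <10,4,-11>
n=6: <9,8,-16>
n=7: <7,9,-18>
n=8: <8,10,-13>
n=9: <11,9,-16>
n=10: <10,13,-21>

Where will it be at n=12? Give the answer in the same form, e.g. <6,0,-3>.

<9,15,-18>

Step-to-step displacements: <+3,-1,-3>, <-1,+4,-5>, <-2,+1,-2>, <+1,+1,+5>, <+3,-1,-3>, <-1,+4,-5>, <-2,+1,-2>, <+1,+1,+5>, <+3,-1,-3>, <-1,+4,-5> — a repeating cycle of length 4.
step 11: apply <-2,+1,-2> → <8,14,-23>
step 12: apply <+1,+1,+5> → <9,15,-18>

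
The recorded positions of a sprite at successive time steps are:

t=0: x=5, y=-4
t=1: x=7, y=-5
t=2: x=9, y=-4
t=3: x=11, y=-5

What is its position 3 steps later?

x=17, y=-4

X: linear, +2 per step → 17 at step 6.
Y: cycles through -4, -5 every 2 steps. Step 6 lands at position 0 of the cycle → -4.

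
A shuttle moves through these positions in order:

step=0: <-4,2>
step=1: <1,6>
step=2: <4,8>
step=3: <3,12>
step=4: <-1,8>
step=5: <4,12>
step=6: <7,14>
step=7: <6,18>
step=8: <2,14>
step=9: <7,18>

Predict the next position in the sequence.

<10,20>

The moves between consecutive positions are <+5,+4>, <+3,+2>, <-1,+4>, <-4,-4>, <+5,+4>, <+3,+2>, <-1,+4>, <-4,-4>, <+5,+4>; they repeat the 4-cycle [<+5,+4>, <+3,+2>, <-1,+4>, <-4,-4>].
step 10: apply <+3,+2> → <10,20>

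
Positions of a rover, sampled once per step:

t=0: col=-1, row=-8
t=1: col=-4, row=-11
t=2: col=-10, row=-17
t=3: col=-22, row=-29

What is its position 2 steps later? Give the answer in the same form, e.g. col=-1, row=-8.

col=-94, row=-101

Step-to-step displacements: (-3,-3), (-6,-6), (-12,-12); each is 2× the previous.
step 4: col=-22, row=-29 + (-24,-24) → col=-46, row=-53
step 5: col=-46, row=-53 + (-48,-48) → col=-94, row=-101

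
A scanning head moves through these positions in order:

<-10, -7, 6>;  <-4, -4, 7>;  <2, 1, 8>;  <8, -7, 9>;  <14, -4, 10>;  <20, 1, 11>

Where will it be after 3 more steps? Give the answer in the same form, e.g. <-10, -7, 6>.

The first coordinate changes by +6 each step, so at step 8 it is -10 + 8·(6) = 38.
The second coordinate repeats the cycle [-7, -4, 1] with period 3; step 8 mod 3 = 2, giving 1.
The third coordinate changes by +1 each step, so at step 8 it is 6 + 8·(1) = 14.

<38, 1, 14>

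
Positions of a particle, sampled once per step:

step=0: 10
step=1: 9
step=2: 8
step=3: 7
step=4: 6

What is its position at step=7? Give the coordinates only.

3

Constant displacement of -1 per step.
step 5: 6 − 1 → 5
step 6: 5 − 1 → 4
step 7: 4 − 1 → 3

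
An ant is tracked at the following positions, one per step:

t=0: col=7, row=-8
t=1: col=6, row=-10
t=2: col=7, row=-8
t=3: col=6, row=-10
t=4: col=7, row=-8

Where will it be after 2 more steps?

col=7, row=-8

Consecutive displacements (-1, -2), (+1, +2), (-1, -2), (+1, +2) scale by a factor of -1 each step.
step 5: col=7, row=-8 + (-1, -2) → col=6, row=-10
step 6: col=6, row=-10 + (+1, +2) → col=7, row=-8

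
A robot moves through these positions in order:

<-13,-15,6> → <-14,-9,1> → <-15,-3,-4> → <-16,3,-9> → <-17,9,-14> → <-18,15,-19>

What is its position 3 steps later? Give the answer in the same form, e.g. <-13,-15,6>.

Each step adds <-1,+6,-5> to the position.
step 6: <-18,15,-19> + <-1,+6,-5> → <-19,21,-24>
step 7: <-19,21,-24> + <-1,+6,-5> → <-20,27,-29>
step 8: <-20,27,-29> + <-1,+6,-5> → <-21,33,-34>

<-21,33,-34>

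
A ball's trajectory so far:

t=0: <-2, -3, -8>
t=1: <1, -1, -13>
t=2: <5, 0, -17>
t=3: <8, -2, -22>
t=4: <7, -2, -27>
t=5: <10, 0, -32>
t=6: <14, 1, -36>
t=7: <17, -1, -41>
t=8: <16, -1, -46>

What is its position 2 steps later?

Differencing gives <+3, +2, -5>, <+4, +1, -4>, <+3, -2, -5>, <-1, +0, -5>, <+3, +2, -5>, <+4, +1, -4>, <+3, -2, -5>, <-1, +0, -5>. This is the pattern <+3, +2, -5>, <+4, +1, -4>, <+3, -2, -5>, <-1, +0, -5> repeated.
step 9: apply <+3, +2, -5> → <19, 1, -51>
step 10: apply <+4, +1, -4> → <23, 2, -55>

<23, 2, -55>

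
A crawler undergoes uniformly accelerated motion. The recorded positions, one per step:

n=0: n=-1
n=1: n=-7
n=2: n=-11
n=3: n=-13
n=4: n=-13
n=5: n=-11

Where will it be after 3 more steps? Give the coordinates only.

Taking differences between consecutive positions: -6, -4, -2, +0, +2. These grow by +2 each step.
step 6: -11 + 4 → n=-7
step 7: -7 + 6 → n=-1
step 8: -1 + 8 → n=7

n=7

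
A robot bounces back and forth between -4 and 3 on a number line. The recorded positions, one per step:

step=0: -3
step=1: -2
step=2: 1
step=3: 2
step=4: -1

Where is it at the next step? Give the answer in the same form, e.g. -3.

The value reflects between -4 and 3, moving 3 per step.
  step 5: -1 → -4

-4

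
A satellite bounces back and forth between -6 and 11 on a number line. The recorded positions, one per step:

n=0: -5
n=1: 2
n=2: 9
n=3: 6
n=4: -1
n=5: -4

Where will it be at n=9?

The value reflects between -6 and 11, moving 7 per step.
  step 6: -4 → 3
  step 7: 3 → 10
  step 8: 10 → 5
  step 9: 5 → -2

-2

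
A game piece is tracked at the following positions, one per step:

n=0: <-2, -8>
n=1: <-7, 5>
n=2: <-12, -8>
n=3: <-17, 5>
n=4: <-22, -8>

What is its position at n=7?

First: linear, -5 per step → -37 at step 7.
Second: cycles through -8, 5 every 2 steps. Step 7 lands at position 1 of the cycle → 5.

<-37, 5>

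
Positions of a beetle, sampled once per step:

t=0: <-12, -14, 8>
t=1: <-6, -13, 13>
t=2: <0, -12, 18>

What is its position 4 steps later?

<24, -8, 38>

The position changes by <+6, +1, +5> every step.
step 3: <0, -12, 18> + <+6, +1, +5> → <6, -11, 23>
step 4: <6, -11, 23> + <+6, +1, +5> → <12, -10, 28>
step 5: <12, -10, 28> + <+6, +1, +5> → <18, -9, 33>
step 6: <18, -9, 33> + <+6, +1, +5> → <24, -8, 38>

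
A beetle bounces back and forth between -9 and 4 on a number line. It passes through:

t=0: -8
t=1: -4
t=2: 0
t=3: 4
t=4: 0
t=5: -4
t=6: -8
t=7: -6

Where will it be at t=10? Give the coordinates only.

The value reflects between -9 and 4, moving 4 per step.
  step 8: -6 → -2
  step 9: -2 → 2
  step 10: 2 → 2

2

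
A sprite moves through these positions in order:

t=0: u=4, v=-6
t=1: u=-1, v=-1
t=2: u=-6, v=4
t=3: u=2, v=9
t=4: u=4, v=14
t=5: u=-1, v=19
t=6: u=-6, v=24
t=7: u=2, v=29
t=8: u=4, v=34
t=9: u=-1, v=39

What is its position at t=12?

u=4, v=54

U: cycles through 4, -1, -6, 2 every 4 steps. Step 12 lands at position 0 of the cycle → 4.
V: linear, +5 per step → 54 at step 12.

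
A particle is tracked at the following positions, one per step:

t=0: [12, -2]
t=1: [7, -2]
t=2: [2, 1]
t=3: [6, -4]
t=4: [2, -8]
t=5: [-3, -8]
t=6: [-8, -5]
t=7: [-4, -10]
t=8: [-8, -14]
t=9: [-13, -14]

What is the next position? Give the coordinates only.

[-18, -11]

The moves between consecutive positions are [-5, +0], [-5, +3], [+4, -5], [-4, -4], [-5, +0], [-5, +3], [+4, -5], [-4, -4], [-5, +0]; they repeat the 4-cycle [[-5, +0], [-5, +3], [+4, -5], [-4, -4]].
step 10: apply [-5, +3] → [-18, -11]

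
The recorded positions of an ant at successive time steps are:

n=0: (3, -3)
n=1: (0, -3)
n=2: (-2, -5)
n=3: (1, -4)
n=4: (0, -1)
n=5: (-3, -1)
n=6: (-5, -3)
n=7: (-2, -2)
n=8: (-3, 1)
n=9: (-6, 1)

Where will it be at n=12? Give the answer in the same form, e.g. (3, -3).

(-6, 3)

Step-to-step displacements: (-3, +0), (-2, -2), (+3, +1), (-1, +3), (-3, +0), (-2, -2), (+3, +1), (-1, +3), (-3, +0) — a repeating cycle of length 4.
step 10: apply (-2, -2) → (-8, -1)
step 11: apply (+3, +1) → (-5, 0)
step 12: apply (-1, +3) → (-6, 3)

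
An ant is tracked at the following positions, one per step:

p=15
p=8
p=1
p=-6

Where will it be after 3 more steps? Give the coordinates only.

Each step adds -7 to the position.
step 4: -6 − 7 → p=-13
step 5: -13 − 7 → p=-20
step 6: -20 − 7 → p=-27

p=-27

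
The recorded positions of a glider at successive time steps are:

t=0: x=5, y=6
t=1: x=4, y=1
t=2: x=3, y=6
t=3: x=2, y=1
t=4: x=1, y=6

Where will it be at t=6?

x=-1, y=6

The x coordinate changes by -1 each step, so at step 6 it is 5 + 6·(-1) = -1.
The y coordinate repeats the cycle [6, 1] with period 2; step 6 mod 2 = 0, giving 6.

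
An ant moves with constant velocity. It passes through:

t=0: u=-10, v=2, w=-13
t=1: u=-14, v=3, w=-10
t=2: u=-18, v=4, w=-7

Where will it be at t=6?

u=-34, v=8, w=5

Constant displacement of (-4, +1, +3) per step.
step 3: u=-18, v=4, w=-7 + (-4, +1, +3) → u=-22, v=5, w=-4
step 4: u=-22, v=5, w=-4 + (-4, +1, +3) → u=-26, v=6, w=-1
step 5: u=-26, v=6, w=-1 + (-4, +1, +3) → u=-30, v=7, w=2
step 6: u=-30, v=7, w=2 + (-4, +1, +3) → u=-34, v=8, w=5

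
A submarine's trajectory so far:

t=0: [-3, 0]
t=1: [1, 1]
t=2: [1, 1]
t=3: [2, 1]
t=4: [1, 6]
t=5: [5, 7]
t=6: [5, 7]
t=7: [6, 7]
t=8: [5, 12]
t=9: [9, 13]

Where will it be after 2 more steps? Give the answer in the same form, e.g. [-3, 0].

Step-to-step displacements: [+4, +1], [+0, +0], [+1, +0], [-1, +5], [+4, +1], [+0, +0], [+1, +0], [-1, +5], [+4, +1] — a repeating cycle of length 4.
step 10: apply [+0, +0] → [9, 13]
step 11: apply [+1, +0] → [10, 13]

[10, 13]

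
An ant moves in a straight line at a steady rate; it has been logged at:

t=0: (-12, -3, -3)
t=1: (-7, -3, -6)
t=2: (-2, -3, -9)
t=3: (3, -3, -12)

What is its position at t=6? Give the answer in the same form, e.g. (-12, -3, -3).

Constant displacement of (+5, +0, -3) per step.
step 4: (3, -3, -12) + (+5, +0, -3) → (8, -3, -15)
step 5: (8, -3, -15) + (+5, +0, -3) → (13, -3, -18)
step 6: (13, -3, -18) + (+5, +0, -3) → (18, -3, -21)

(18, -3, -21)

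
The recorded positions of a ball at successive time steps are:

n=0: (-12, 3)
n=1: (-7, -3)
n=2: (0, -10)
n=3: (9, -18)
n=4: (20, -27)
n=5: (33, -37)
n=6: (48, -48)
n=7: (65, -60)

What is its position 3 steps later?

(128, -102)

Successive displacements: (+5, -6), (+7, -7), (+9, -8), (+11, -9), (+13, -10), (+15, -11), (+17, -12) — each changes by (+2, -1).
step 8: (65, -60) + (+19, -13) → (84, -73)
step 9: (84, -73) + (+21, -14) → (105, -87)
step 10: (105, -87) + (+23, -15) → (128, -102)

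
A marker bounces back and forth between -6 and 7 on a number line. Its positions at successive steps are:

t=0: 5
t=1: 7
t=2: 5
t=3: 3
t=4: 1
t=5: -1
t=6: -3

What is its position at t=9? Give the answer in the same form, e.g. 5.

The value travels 2 per step and bounces off the walls at -6 and 7.
  step 7: -3 → -5
  step 8: -5 → -5
  step 9: -5 → -3

-3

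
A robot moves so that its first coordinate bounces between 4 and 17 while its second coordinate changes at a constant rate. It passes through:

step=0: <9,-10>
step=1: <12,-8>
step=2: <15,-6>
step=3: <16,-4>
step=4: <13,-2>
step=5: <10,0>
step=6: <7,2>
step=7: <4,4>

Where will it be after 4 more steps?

<16,12>

The first coordinate travels 3 per step and bounces off the walls at 4 and 17.
  step 8: 4 → 7
  step 9: 7 → 10
  step 10: 10 → 13
  step 11: 13 → 16
The second coordinate changes by +2 each step: at step 11 it is 12.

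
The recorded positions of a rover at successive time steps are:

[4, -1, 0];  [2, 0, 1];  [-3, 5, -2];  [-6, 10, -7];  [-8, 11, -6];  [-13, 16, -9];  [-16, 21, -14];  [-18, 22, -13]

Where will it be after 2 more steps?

Differencing gives [-2, +1, +1], [-5, +5, -3], [-3, +5, -5], [-2, +1, +1], [-5, +5, -3], [-3, +5, -5], [-2, +1, +1]. This is the pattern [-2, +1, +1], [-5, +5, -3], [-3, +5, -5] repeated.
step 8: apply [-5, +5, -3] → [-23, 27, -16]
step 9: apply [-3, +5, -5] → [-26, 32, -21]

[-26, 32, -21]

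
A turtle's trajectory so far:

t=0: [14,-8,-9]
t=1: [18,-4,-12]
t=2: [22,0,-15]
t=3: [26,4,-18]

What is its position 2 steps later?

[34,12,-24]

The position changes by [+4,+4,-3] every step.
step 4: [26,4,-18] + [+4,+4,-3] → [30,8,-21]
step 5: [30,8,-21] + [+4,+4,-3] → [34,12,-24]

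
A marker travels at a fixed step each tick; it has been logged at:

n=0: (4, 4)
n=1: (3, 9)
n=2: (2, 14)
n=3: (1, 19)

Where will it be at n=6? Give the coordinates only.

(-2, 34)

Constant displacement of (-1, +5) per step.
step 4: (1, 19) + (-1, +5) → (0, 24)
step 5: (0, 24) + (-1, +5) → (-1, 29)
step 6: (-1, 29) + (-1, +5) → (-2, 34)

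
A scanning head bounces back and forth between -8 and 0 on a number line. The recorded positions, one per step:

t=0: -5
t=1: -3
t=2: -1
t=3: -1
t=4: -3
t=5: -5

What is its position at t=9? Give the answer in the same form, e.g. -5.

-3

The value travels 2 per step and bounces off the walls at -8 and 0.
  step 6: -5 → -7
  step 7: -7 → -7
  step 8: -7 → -5
  step 9: -5 → -3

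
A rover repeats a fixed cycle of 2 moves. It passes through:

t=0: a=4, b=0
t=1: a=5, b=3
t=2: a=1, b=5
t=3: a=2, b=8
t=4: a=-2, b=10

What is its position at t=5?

Differencing gives (+1,+3), (-4,+2), (+1,+3), (-4,+2). This is the pattern (+1,+3), (-4,+2) repeated.
step 5: apply (+1,+3) → a=-1, b=13

a=-1, b=13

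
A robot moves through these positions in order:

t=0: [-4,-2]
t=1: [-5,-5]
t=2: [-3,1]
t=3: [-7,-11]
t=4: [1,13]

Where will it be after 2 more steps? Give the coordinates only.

[17,61]

Step-to-step displacements: [-1,-3], [+2,+6], [-4,-12], [+8,+24]; each is -2× the previous.
step 5: [1,13] + [-16,-48] → [-15,-35]
step 6: [-15,-35] + [+32,+96] → [17,61]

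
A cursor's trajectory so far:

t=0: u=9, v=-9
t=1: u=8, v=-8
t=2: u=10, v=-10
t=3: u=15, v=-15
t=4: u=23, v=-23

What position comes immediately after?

Successive displacements: (-1,+1), (+2,-2), (+5,-5), (+8,-8) — each changes by (+3,-3).
step 5: u=23, v=-23 + (+11,-11) → u=34, v=-34

u=34, v=-34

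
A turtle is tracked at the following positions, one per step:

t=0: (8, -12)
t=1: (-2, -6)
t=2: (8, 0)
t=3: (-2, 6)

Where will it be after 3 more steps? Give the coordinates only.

The first coordinate repeats the cycle [8, -2] with period 2; step 6 mod 2 = 0, giving 8.
The second coordinate changes by +6 each step, so at step 6 it is -12 + 6·(6) = 24.

(8, 24)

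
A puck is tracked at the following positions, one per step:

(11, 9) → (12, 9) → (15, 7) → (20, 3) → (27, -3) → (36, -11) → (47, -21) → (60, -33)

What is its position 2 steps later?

First differences are (+1, +0), (+3, -2), (+5, -4), (+7, -6), (+9, -8), (+11, -10), (+13, -12); their common second difference is (+2, -2) (constant acceleration).
step 8: (60, -33) + (+15, -14) → (75, -47)
step 9: (75, -47) + (+17, -16) → (92, -63)

(92, -63)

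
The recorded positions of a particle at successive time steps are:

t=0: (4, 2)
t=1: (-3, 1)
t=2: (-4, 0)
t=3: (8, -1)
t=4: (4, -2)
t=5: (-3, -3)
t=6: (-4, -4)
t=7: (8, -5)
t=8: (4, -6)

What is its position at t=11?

First: cycles through 4, -3, -4, 8 every 4 steps. Step 11 lands at position 3 of the cycle → 8.
Second: linear, -1 per step → -9 at step 11.

(8, -9)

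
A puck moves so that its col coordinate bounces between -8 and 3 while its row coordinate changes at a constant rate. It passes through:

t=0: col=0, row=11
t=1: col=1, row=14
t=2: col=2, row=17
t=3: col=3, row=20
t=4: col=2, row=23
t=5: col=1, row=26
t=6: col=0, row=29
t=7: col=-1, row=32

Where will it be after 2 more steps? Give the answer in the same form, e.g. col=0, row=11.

col=-3, row=38

The col coordinate reflects between -8 and 3, moving 1 per step.
  step 8: -1 → -2
  step 9: -2 → -3
The row coordinate changes by +3 each step: at step 9 it is 38.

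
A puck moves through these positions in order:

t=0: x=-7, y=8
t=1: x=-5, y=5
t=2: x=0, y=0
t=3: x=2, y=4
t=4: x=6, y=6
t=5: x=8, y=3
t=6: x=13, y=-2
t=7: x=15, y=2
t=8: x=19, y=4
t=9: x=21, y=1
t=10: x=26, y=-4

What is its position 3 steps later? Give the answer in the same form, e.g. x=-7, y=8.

Step-to-step displacements: (+2,-3), (+5,-5), (+2,+4), (+4,+2), (+2,-3), (+5,-5), (+2,+4), (+4,+2), (+2,-3), (+5,-5) — a repeating cycle of length 4.
step 11: apply (+2,+4) → x=28, y=0
step 12: apply (+4,+2) → x=32, y=2
step 13: apply (+2,-3) → x=34, y=-1

x=34, y=-1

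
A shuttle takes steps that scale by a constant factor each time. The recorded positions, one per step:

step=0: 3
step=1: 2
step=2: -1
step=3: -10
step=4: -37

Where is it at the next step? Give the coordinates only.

The jumps are -1, -3, -9, -27 — a geometric progression with ratio 3.
step 5: -37 − 81 → -118

-118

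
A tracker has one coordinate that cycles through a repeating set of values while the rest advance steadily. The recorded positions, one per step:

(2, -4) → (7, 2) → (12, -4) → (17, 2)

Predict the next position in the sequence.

(22, -4)

The first coordinate changes by +5 each step, so at step 4 it is 2 + 4·(5) = 22.
The second coordinate repeats the cycle [-4, 2] with period 2; step 4 mod 2 = 0, giving -4.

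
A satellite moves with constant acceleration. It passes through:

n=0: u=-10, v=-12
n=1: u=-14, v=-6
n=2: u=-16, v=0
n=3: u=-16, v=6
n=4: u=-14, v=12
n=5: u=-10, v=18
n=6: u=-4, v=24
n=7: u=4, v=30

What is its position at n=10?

u=40, v=48

Taking differences between consecutive positions: (-4, +6), (-2, +6), (+0, +6), (+2, +6), (+4, +6), (+6, +6), (+8, +6). These grow by (+2, +0) each step.
step 8: u=4, v=30 + (+10, +6) → u=14, v=36
step 9: u=14, v=36 + (+12, +6) → u=26, v=42
step 10: u=26, v=42 + (+14, +6) → u=40, v=48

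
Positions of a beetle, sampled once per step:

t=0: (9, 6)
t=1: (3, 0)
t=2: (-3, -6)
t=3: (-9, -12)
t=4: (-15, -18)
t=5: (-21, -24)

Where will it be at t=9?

Constant displacement of (-6, -6) per step.
step 6: (-21, -24) + (-6, -6) → (-27, -30)
step 7: (-27, -30) + (-6, -6) → (-33, -36)
step 8: (-33, -36) + (-6, -6) → (-39, -42)
step 9: (-39, -42) + (-6, -6) → (-45, -48)

(-45, -48)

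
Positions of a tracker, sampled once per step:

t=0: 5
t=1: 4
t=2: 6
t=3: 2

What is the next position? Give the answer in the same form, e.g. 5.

10

The jumps are -1, +2, -4 — a geometric progression with ratio -2.
step 4: 2 + 8 → 10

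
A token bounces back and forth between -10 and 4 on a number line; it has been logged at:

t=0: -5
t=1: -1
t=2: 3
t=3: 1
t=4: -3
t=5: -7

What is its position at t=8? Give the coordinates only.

-1

The value reflects between -10 and 4, moving 4 per step.
  step 6: -7 → -9
  step 7: -9 → -5
  step 8: -5 → -1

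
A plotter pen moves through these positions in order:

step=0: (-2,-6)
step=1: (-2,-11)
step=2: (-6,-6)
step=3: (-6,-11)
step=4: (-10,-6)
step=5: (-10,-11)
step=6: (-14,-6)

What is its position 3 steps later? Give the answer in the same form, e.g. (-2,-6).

(-18,-11)

Differencing gives (+0,-5), (-4,+5), (+0,-5), (-4,+5), (+0,-5), (-4,+5). This is the pattern (+0,-5), (-4,+5) repeated.
step 7: apply (+0,-5) → (-14,-11)
step 8: apply (-4,+5) → (-18,-6)
step 9: apply (+0,-5) → (-18,-11)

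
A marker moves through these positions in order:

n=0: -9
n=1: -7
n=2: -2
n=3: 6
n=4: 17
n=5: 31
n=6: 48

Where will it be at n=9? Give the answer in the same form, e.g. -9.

Successive displacements: +2, +5, +8, +11, +14, +17 — each changes by +3.
step 7: 48 + 20 → 68
step 8: 68 + 23 → 91
step 9: 91 + 26 → 117

117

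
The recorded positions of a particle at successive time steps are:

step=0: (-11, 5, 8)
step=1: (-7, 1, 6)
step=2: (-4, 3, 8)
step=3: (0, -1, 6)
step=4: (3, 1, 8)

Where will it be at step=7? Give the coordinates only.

(14, -5, 6)

Step-to-step displacements: (+4, -4, -2), (+3, +2, +2), (+4, -4, -2), (+3, +2, +2) — a repeating cycle of length 2.
step 5: apply (+4, -4, -2) → (7, -3, 6)
step 6: apply (+3, +2, +2) → (10, -1, 8)
step 7: apply (+4, -4, -2) → (14, -5, 6)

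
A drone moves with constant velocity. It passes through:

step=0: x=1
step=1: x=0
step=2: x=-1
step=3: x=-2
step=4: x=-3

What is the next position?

x=-4

Each step adds -1 to the position.
step 5: -3 − 1 → x=-4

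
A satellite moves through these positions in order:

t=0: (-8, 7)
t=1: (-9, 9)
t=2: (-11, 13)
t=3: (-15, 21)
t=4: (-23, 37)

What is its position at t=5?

The jumps are (-1, +2), (-2, +4), (-4, +8), (-8, +16) — a geometric progression with ratio 2.
step 5: (-23, 37) + (-16, +32) → (-39, 69)

(-39, 69)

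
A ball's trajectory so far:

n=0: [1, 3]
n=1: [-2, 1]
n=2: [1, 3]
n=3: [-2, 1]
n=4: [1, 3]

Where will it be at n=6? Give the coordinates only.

[1, 3]

Consecutive displacements [-3, -2], [+3, +2], [-3, -2], [+3, +2] scale by a factor of -1 each step.
step 5: [1, 3] + [-3, -2] → [-2, 1]
step 6: [-2, 1] + [+3, +2] → [1, 3]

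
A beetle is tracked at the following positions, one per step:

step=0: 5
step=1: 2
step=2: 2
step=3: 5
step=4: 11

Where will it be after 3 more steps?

47

First differences are -3, +0, +3, +6; their common second difference is +3 (constant acceleration).
step 5: 11 + 9 → 20
step 6: 20 + 12 → 32
step 7: 32 + 15 → 47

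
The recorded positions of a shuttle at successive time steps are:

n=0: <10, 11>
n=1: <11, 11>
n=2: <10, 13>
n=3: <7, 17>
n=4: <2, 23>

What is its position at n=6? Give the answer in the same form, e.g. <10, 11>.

Taking differences between consecutive positions: <+1, +0>, <-1, +2>, <-3, +4>, <-5, +6>. These grow by <-2, +2> each step.
step 5: <2, 23> + <-7, +8> → <-5, 31>
step 6: <-5, 31> + <-9, +10> → <-14, 41>

<-14, 41>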